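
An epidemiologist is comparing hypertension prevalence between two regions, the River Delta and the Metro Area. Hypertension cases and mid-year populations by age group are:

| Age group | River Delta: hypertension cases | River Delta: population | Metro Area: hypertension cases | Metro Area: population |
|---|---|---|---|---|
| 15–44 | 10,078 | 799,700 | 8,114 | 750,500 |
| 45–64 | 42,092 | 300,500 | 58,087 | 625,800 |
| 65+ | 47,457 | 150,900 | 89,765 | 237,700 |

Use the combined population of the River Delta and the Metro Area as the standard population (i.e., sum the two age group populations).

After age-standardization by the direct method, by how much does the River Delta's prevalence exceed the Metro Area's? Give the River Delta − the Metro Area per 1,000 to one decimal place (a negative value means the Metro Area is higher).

7.7

Age-specific rates per 1,000 for the River Delta: 12.602, 140.073, 314.493.
For the Metro Area: 10.811, 92.820, 377.640.
Combined standard total = 2,865,100; weights = 0.5411, 0.3233, 0.1356.
The River Delta: 0.5411×12.602 + 0.3233×140.073 + 0.1356×314.493 = 94.7603 per 1,000.
The Metro Area: 0.5411×10.811 + 0.3233×92.820 + 0.1356×377.640 = 87.0791 per 1,000.
Difference = 94.7603 − 87.0791 = 7.6812.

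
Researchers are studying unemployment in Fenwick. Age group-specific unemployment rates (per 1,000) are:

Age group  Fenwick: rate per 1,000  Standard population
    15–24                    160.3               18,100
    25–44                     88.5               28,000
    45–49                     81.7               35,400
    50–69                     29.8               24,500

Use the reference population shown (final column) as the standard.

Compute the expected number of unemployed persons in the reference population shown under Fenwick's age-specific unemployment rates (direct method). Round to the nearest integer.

Expected unemployed persons = Σ (standard pop × age-specific rate ÷ 1,000)
= 18,100×160.3/1,000 + 28,000×88.5/1,000 + 35,400×81.7/1,000 + 24,500×29.8/1,000
= 2901.43 + 2478.00 + 2892.18 + 730.10 = 9001.71.

9002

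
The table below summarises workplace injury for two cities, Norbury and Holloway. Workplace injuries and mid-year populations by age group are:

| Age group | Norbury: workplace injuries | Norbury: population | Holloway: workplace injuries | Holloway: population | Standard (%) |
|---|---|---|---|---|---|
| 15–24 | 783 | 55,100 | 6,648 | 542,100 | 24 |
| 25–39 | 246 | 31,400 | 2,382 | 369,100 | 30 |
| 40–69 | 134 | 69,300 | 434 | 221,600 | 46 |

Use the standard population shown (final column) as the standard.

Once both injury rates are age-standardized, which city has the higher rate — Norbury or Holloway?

Norbury

Age-specific rates per 10,000 for Norbury: 142.11, 78.34, 19.34.
For Holloway: 122.63, 64.54, 19.58.
Standard weights: 0.24, 0.30, 0.46.
Norbury: 0.2400×142.11 + 0.3000×78.34 + 0.4600×19.34 = 66.5031 per 10,000.
Holloway: 0.2400×122.63 + 0.3000×64.54 + 0.4600×19.58 = 57.8018 per 10,000.
The crude rates (74.65 vs 83.55) would put Holloway higher, but that reflects its age composition; once standardized to a common age structure, Norbury has the higher underlying rate.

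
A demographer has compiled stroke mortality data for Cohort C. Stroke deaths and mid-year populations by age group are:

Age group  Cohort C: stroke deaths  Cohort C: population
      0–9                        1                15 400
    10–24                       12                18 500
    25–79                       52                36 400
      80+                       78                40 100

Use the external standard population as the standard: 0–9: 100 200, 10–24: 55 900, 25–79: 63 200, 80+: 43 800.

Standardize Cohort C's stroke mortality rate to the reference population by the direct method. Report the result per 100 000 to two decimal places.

Age-specific rates per 100 000 for Cohort C: 6.49, 64.86, 142.86, 194.51.
Standard total = 263 100; weights = 0.3808, 0.2125, 0.2402, 0.1665.
Standardized rate: 0.3808×6.49 + 0.2125×64.86 + 0.2402×142.86 + 0.1665×194.51 = 82.9527 per 100 000.

82.95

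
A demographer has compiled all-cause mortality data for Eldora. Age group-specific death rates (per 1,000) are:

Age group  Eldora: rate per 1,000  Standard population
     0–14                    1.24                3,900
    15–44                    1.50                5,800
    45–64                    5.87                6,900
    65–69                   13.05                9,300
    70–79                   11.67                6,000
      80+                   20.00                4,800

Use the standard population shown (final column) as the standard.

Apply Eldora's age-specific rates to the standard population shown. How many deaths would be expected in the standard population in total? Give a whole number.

Expected deaths = Σ (standard pop × age-specific rate ÷ 1,000)
= 3,900×1.24/1,000 + 5,800×1.50/1,000 + 6,900×5.87/1,000 + 9,300×13.05/1,000 + 6,000×11.67/1,000 + 4,800×20.00/1,000
= 4.84 + 8.70 + 40.50 + 121.36 + 70.02 + 96.00 = 341.42.

341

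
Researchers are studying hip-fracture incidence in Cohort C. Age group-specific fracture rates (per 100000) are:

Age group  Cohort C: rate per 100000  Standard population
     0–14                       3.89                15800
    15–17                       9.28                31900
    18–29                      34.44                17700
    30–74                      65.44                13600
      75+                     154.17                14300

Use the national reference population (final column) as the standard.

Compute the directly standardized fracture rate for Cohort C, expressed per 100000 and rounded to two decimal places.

43.53

Standard total = 93300; weights = 0.1693, 0.3419, 0.1897, 0.1458, 0.1533.
Standardized rate: 0.1693×3.89 + 0.3419×9.28 + 0.1897×34.44 + 0.1458×65.44 + 0.1533×154.17 = 43.5337 per 100000.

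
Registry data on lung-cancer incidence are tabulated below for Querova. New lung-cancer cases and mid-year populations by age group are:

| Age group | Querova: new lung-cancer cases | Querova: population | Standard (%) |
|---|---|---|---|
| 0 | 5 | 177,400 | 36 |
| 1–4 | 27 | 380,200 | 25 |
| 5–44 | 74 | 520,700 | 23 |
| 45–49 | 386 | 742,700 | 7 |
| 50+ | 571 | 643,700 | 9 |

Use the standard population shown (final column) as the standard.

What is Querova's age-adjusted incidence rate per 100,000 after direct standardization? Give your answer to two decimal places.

17.68

Age-specific rates per 100,000 for Querova: 2.82, 7.10, 14.21, 51.97, 88.71.
Standard weights: 0.36, 0.25, 0.23, 0.07, 0.09.
Standardized rate: 0.3600×2.82 + 0.2500×7.10 + 0.2300×14.21 + 0.0700×51.97 + 0.0900×88.71 = 17.6803 per 100,000.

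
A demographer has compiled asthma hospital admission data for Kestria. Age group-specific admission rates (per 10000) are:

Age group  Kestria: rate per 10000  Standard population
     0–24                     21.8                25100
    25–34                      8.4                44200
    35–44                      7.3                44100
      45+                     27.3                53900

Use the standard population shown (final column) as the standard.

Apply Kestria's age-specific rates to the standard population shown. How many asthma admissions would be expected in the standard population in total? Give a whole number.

Expected asthma admissions = Σ (standard pop × age-specific rate ÷ 10000)
= 25100×21.8/10000 + 44200×8.4/10000 + 44100×7.3/10000 + 53900×27.3/10000
= 54.72 + 37.13 + 32.19 + 147.15 = 271.19.

271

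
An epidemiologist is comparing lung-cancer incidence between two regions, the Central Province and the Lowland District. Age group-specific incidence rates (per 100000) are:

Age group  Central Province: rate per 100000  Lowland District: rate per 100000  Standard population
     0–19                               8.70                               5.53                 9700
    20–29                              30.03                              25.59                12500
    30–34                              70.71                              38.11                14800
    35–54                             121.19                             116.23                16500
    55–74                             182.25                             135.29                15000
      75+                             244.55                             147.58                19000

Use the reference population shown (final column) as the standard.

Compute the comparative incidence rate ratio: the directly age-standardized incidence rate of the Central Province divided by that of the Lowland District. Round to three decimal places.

Standard total = 87500; weights = 0.1109, 0.1429, 0.1691, 0.1886, 0.1714, 0.2171.
The Central Province: 0.1109×8.70 + 0.1429×30.03 + 0.1691×70.71 + 0.1886×121.19 + 0.1714×182.25 + 0.2171×244.55 = 124.4127 per 100000.
The Lowland District: 0.1109×5.53 + 0.1429×25.59 + 0.1691×38.11 + 0.1886×116.23 + 0.1714×135.29 + 0.2171×147.58 = 87.8710 per 100000.
Ratio = 124.4127 ÷ 87.8710 = 1.41586.

1.416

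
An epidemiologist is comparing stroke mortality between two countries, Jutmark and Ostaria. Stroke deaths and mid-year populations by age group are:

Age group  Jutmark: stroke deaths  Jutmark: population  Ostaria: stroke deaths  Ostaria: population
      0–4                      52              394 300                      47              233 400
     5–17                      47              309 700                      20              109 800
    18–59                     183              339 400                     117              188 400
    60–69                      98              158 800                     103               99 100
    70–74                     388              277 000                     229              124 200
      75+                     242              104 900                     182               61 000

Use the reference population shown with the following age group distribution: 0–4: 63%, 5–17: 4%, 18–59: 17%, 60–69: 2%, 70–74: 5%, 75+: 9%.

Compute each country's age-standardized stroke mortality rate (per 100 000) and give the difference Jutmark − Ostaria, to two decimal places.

-15.04

Age-specific rates per 100 000 for Jutmark: 13.19, 15.18, 53.92, 61.71, 140.07, 230.70.
For Ostaria: 20.14, 18.21, 62.10, 103.94, 184.38, 298.36.
Standard weights: 0.63, 0.04, 0.17, 0.02, 0.05, 0.09.
Jutmark: 0.6300×13.19 + 0.0400×15.18 + 0.1700×53.92 + 0.0200×61.71 + 0.0500×140.07 + 0.0900×230.70 = 47.0821 per 100 000.
Ostaria: 0.6300×20.14 + 0.0400×18.21 + 0.1700×62.10 + 0.0200×103.94 + 0.0500×184.38 + 0.0900×298.36 = 62.1225 per 100 000.
Difference = 47.0821 − 62.1225 = -15.0404.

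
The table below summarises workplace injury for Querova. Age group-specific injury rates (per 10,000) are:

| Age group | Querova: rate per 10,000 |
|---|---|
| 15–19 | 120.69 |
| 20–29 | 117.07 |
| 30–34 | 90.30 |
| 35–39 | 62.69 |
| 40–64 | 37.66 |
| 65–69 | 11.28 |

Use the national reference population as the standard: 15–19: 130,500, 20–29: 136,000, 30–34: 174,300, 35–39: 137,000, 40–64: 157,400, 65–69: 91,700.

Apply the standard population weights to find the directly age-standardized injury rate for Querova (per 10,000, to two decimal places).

Standard total = 826,900; weights = 0.1578, 0.1645, 0.2108, 0.1657, 0.1903, 0.1109.
Standardized rate: 0.1578×120.69 + 0.1645×117.07 + 0.2108×90.30 + 0.1657×62.69 + 0.1903×37.66 + 0.1109×11.28 = 76.1415 per 10,000.

76.14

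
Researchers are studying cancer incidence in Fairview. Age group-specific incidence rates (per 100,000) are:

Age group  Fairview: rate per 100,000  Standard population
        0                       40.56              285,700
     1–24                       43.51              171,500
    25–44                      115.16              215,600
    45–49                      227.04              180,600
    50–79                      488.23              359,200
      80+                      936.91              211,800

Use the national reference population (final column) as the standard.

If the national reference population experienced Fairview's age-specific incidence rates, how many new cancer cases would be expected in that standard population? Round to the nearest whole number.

4587

Expected new cancer cases = Σ (standard pop × age-specific rate ÷ 100,000)
= 285,700×40.56/100,000 + 171,500×43.51/100,000 + 215,600×115.16/100,000 + 180,600×227.04/100,000 + 359,200×488.23/100,000 + 211,800×936.91/100,000
= 115.88 + 74.62 + 248.28 + 410.03 + 1753.72 + 1984.38 = 4586.92.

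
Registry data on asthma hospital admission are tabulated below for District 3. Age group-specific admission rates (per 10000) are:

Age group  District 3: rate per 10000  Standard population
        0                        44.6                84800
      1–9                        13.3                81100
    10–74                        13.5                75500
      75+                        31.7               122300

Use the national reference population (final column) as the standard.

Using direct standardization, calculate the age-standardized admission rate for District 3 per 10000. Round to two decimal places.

Standard total = 363700; weights = 0.2332, 0.2230, 0.2076, 0.3363.
Standardized rate: 0.2332×44.6 + 0.2230×13.3 + 0.2076×13.5 + 0.3363×31.7 = 26.8267 per 10000.

26.83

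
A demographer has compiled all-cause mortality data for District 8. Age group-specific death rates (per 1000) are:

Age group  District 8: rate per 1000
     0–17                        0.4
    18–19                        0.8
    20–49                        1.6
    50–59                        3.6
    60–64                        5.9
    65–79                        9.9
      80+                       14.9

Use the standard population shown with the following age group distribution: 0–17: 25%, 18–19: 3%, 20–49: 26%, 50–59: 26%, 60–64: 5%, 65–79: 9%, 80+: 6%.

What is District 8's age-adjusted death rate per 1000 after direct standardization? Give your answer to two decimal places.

Standard weights: 0.25, 0.03, 0.26, 0.26, 0.05, 0.09, 0.06.
Standardized rate: 0.2500×0.4 + 0.0300×0.8 + 0.2600×1.6 + 0.2600×3.6 + 0.0500×5.9 + 0.0900×9.9 + 0.0600×14.9 = 3.5560 per 1000.

3.56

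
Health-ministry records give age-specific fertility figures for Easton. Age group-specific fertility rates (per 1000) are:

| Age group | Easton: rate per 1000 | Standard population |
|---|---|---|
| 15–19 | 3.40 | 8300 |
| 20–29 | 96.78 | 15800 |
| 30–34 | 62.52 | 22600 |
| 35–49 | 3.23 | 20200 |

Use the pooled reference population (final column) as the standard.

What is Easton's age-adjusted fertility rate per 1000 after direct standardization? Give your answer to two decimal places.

45.37

Standard total = 66900; weights = 0.1241, 0.2362, 0.3378, 0.3019.
Standardized rate: 0.1241×3.40 + 0.2362×96.78 + 0.3378×62.52 + 0.3019×3.23 = 45.3743 per 1000.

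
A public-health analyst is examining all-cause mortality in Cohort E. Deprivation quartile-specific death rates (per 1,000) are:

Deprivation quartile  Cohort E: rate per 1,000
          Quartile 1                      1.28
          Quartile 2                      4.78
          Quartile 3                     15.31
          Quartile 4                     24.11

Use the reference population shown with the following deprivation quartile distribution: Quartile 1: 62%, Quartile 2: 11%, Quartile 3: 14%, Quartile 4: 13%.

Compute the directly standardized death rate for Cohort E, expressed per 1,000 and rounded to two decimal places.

6.60

Standard weights: 0.62, 0.11, 0.14, 0.13.
Standardized rate: 0.6200×1.28 + 0.1100×4.78 + 0.1400×15.31 + 0.1300×24.11 = 6.5971 per 1,000.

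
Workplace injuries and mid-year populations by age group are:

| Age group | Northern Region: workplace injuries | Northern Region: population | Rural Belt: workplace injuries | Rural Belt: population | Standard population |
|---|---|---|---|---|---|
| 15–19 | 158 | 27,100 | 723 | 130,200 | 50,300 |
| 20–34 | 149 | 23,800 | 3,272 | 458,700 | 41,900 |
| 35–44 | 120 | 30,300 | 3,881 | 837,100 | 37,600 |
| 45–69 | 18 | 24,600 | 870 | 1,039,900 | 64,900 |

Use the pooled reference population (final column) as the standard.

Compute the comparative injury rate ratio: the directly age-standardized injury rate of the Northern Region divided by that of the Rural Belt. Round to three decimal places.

0.932

Age-specific rates per 10,000 for the Northern Region: 58.30, 62.61, 39.60, 7.32.
For the Rural Belt: 55.53, 71.33, 46.36, 8.37.
Standard total = 194,700; weights = 0.2583, 0.2152, 0.1931, 0.3333.
The Northern Region: 0.2583×58.30 + 0.2152×62.61 + 0.1931×39.60 + 0.3333×7.32 = 38.6223 per 10,000.
The Rural Belt: 0.2583×55.53 + 0.2152×71.33 + 0.1931×46.36 + 0.3333×8.37 = 41.4389 per 10,000.
Ratio = 38.6223 ÷ 41.4389 = 0.93203.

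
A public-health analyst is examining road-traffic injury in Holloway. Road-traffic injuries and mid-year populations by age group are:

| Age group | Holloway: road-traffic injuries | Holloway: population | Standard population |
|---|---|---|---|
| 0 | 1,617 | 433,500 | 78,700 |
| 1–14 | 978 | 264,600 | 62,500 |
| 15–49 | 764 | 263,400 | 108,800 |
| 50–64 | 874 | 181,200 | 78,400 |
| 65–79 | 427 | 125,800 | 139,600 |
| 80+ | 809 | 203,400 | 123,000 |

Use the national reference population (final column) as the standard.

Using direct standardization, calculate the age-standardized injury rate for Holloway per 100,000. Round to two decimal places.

Age-specific rates per 100,000 for Holloway: 373.01, 369.61, 290.05, 482.34, 339.43, 397.74.
Standard total = 591,000; weights = 0.1332, 0.1058, 0.1841, 0.1327, 0.2362, 0.2081.
Standardized rate: 0.1332×373.01 + 0.1058×369.61 + 0.1841×290.05 + 0.1327×482.34 + 0.2362×339.43 + 0.2081×397.74 = 369.0964 per 100,000.

369.10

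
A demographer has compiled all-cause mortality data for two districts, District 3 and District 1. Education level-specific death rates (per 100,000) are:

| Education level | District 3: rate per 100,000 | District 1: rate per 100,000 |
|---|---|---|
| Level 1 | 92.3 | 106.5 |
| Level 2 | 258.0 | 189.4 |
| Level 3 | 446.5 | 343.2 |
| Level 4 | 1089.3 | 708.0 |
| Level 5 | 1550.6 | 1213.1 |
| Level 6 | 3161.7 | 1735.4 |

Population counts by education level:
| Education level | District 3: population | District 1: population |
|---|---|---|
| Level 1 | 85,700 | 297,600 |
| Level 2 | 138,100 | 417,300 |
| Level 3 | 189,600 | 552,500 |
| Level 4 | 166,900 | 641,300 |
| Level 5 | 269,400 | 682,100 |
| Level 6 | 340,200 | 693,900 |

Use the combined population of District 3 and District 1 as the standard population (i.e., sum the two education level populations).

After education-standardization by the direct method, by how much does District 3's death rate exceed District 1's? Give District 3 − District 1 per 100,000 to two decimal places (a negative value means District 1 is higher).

494.69

Combined standard total = 4,474,600; weights = 0.0857, 0.1241, 0.1658, 0.1806, 0.2126, 0.2311.
District 3: 0.0857×92.3 + 0.1241×258.0 + 0.1658×446.5 + 0.1806×1089.3 + 0.2126×1550.6 + 0.2311×3161.7 = 1371.1397 per 100,000.
District 1: 0.0857×106.5 + 0.1241×189.4 + 0.1658×343.2 + 0.1806×708.0 + 0.2126×1213.1 + 0.2311×1735.4 = 876.4471 per 100,000.
Difference = 1371.1397 − 876.4471 = 494.6925.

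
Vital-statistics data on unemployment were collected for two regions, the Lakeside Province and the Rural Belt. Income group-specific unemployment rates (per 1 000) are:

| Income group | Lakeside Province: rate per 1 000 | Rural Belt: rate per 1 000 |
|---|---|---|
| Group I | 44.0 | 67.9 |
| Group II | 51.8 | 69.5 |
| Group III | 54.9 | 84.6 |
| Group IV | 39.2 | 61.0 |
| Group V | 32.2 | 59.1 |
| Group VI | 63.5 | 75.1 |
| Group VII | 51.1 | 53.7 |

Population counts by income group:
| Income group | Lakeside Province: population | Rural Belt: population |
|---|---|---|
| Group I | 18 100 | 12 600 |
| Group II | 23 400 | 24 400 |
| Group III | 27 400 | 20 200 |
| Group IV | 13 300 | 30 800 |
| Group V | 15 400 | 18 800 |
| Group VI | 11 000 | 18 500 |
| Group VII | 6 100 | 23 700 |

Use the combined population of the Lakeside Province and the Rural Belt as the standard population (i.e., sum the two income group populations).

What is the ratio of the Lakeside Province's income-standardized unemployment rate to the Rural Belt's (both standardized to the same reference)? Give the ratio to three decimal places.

0.705

Combined standard total = 263 700; weights = 0.1164, 0.1813, 0.1805, 0.1672, 0.1297, 0.1119, 0.1130.
The Lakeside Province: 0.1164×44.0 + 0.1813×51.8 + 0.1805×54.9 + 0.1672×39.2 + 0.1297×32.2 + 0.1119×63.5 + 0.1130×51.1 = 48.0321 per 1 000.
The Rural Belt: 0.1164×67.9 + 0.1813×69.5 + 0.1805×84.6 + 0.1672×61.0 + 0.1297×59.1 + 0.1119×75.1 + 0.1130×53.7 = 68.1100 per 1 000.
Ratio = 48.0321 ÷ 68.1100 = 0.70521.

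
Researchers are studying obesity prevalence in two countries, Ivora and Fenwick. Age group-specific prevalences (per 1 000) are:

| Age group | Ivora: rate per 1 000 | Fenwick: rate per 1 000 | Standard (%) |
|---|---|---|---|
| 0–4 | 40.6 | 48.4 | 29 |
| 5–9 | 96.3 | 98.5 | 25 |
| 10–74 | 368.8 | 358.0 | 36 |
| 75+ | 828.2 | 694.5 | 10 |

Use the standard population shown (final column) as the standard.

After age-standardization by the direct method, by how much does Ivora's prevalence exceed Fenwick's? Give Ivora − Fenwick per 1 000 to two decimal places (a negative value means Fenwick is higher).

Standard weights: 0.29, 0.25, 0.36, 0.10.
Ivora: 0.2900×40.6 + 0.2500×96.3 + 0.3600×368.8 + 0.1000×828.2 = 251.4370 per 1 000.
Fenwick: 0.2900×48.4 + 0.2500×98.5 + 0.3600×358.0 + 0.1000×694.5 = 236.9910 per 1 000.
Difference = 251.4370 − 236.9910 = 14.4460.

14.45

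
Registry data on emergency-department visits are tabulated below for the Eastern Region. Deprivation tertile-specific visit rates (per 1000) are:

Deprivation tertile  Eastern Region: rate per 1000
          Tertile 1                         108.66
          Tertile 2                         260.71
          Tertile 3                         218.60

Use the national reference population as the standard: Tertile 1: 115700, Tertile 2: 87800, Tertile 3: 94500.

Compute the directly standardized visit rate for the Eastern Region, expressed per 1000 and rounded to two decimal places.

Standard total = 298000; weights = 0.3883, 0.2946, 0.3171.
Standardized rate: 0.3883×108.66 + 0.2946×260.71 + 0.3171×218.60 = 188.3221 per 1000.

188.32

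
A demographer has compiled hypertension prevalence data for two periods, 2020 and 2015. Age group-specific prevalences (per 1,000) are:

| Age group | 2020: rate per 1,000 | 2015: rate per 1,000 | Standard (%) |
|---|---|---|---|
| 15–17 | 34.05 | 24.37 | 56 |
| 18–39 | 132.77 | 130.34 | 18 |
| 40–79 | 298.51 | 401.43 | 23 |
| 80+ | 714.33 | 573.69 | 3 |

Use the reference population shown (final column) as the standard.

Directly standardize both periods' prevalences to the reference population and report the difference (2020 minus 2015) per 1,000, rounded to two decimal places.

-13.59

Standard weights: 0.56, 0.18, 0.23, 0.03.
2020: 0.5600×34.05 + 0.1800×132.77 + 0.2300×298.51 + 0.0300×714.33 = 133.0538 per 1,000.
2015: 0.5600×24.37 + 0.1800×130.34 + 0.2300×401.43 + 0.0300×573.69 = 146.6480 per 1,000.
Difference = 133.0538 − 146.6480 = -13.5942.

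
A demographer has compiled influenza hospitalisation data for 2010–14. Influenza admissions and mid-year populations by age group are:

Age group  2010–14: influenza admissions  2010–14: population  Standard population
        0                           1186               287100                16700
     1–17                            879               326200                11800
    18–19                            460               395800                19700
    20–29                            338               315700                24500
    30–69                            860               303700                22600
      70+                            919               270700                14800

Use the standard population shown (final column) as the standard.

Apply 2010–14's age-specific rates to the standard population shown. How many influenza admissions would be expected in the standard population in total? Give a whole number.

264

Age-specific rates per 100000 for 2010–14: 413.10, 269.47, 116.22, 107.06, 283.17, 339.49.
Expected influenza admissions = Σ (standard pop × age-specific rate ÷ 100000)
= 16700×413.10/100000 + 11800×269.47/100000 + 19700×116.22/100000 + 24500×107.06/100000 + 22600×283.17/100000 + 14800×339.49/100000
= 68.99 + 31.80 + 22.90 + 26.23 + 64.00 + 50.24 = 264.15.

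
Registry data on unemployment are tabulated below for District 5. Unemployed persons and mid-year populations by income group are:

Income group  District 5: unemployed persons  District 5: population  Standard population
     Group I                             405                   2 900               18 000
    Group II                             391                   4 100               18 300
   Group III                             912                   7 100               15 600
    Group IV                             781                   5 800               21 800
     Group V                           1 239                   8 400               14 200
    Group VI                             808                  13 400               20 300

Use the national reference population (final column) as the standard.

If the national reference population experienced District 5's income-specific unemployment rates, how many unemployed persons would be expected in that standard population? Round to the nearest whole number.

Income-specific rates per 1 000 for District 5: 139.655, 95.366, 128.451, 134.655, 147.500, 60.299.
Expected unemployed persons = Σ (standard pop × income-specific rate ÷ 1 000)
= 18 000×139.655/1 000 + 18 300×95.366/1 000 + 15 600×128.451/1 000 + 21 800×134.655/1 000 + 14 200×147.500/1 000 + 20 300×60.299/1 000
= 2513.79 + 1745.20 + 2003.83 + 2935.48 + 2094.50 + 1224.06 = 12516.86.

12517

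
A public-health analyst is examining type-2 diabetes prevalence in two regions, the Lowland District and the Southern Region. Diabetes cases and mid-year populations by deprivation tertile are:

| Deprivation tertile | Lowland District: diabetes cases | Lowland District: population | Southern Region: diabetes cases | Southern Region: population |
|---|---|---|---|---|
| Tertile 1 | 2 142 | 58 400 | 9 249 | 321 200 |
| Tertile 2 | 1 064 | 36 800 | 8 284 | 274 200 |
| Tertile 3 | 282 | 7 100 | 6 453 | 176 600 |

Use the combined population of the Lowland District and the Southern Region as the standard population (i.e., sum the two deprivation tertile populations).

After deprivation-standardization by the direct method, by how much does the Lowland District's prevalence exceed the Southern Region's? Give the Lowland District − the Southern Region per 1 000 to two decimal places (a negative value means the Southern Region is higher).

3.63

Deprivation-specific rates per 1 000 for the Lowland District: 36.678, 28.913, 39.718.
For the Southern Region: 28.795, 30.212, 36.540.
Combined standard total = 874 300; weights = 0.4342, 0.3557, 0.2101.
The Lowland District: 0.4342×36.678 + 0.3557×28.913 + 0.2101×39.718 = 34.5547 per 1 000.
The Southern Region: 0.4342×28.795 + 0.3557×30.212 + 0.2101×36.540 = 30.9263 per 1 000.
Difference = 34.5547 − 30.9263 = 3.6285.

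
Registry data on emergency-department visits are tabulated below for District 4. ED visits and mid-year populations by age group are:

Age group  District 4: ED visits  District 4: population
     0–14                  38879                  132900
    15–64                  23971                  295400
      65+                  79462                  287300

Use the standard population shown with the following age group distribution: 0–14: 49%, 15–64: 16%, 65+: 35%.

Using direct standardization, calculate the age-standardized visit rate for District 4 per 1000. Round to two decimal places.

Age-specific rates per 1000 for District 4: 292.543, 81.148, 276.582.
Standard weights: 0.49, 0.16, 0.35.
Standardized rate: 0.4900×292.543 + 0.1600×81.148 + 0.3500×276.582 = 253.1335 per 1000.

253.13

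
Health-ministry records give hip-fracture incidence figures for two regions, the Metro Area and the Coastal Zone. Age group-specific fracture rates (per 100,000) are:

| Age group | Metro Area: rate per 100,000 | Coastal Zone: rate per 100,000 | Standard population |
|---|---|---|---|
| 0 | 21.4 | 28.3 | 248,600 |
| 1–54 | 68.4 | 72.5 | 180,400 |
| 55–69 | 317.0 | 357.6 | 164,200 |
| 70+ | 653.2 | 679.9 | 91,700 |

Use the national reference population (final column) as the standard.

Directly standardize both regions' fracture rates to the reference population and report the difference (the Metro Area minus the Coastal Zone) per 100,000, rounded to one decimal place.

-16.9

Standard total = 684,900; weights = 0.3630, 0.2634, 0.2397, 0.1339.
The Metro Area: 0.3630×21.4 + 0.2634×68.4 + 0.2397×317.0 + 0.1339×653.2 = 189.2382 per 100,000.
The Coastal Zone: 0.3630×28.3 + 0.2634×72.5 + 0.2397×357.6 + 0.1339×679.9 = 206.1310 per 100,000.
Difference = 189.2382 − 206.1310 = -16.8928.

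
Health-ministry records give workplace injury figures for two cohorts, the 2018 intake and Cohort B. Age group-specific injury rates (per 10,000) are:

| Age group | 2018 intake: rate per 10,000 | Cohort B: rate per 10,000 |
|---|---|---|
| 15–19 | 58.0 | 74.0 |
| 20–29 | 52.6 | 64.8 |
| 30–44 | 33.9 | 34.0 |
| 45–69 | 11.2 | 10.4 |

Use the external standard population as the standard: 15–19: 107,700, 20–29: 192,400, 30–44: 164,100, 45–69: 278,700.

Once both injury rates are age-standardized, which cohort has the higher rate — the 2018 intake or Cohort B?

Standard total = 742,900; weights = 0.1450, 0.2590, 0.2209, 0.3752.
The 2018 intake: 0.1450×58.0 + 0.2590×52.6 + 0.2209×33.9 + 0.3752×11.2 = 33.7209 per 10,000.
Cohort B: 0.1450×74.0 + 0.2590×64.8 + 0.2209×34.0 + 0.3752×10.4 = 38.9221 per 10,000.

Cohort B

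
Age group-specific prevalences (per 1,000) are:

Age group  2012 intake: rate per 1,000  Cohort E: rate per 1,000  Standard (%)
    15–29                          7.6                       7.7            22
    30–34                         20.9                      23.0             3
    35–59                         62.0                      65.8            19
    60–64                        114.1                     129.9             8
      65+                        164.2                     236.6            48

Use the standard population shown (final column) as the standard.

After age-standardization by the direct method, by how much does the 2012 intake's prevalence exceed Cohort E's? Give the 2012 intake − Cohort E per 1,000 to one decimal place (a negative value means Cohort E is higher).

Standard weights: 0.22, 0.03, 0.19, 0.08, 0.48.
The 2012 intake: 0.2200×7.6 + 0.0300×20.9 + 0.1900×62.0 + 0.0800×114.1 + 0.4800×164.2 = 102.0230 per 1,000.
Cohort E: 0.2200×7.7 + 0.0300×23.0 + 0.1900×65.8 + 0.0800×129.9 + 0.4800×236.6 = 138.8460 per 1,000.
Difference = 102.0230 − 138.8460 = -36.8230.

-36.8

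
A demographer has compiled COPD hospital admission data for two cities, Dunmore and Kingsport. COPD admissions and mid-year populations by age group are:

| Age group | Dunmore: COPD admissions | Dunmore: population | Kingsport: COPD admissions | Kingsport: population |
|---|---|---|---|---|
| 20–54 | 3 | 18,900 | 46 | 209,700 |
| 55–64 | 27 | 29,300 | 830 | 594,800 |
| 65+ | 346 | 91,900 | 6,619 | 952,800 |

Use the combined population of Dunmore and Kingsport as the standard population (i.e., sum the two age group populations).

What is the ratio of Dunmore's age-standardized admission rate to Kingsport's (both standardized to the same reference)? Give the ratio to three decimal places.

0.556

Age-specific rates per 10,000 for Dunmore: 1.59, 9.22, 37.65.
For Kingsport: 2.19, 13.95, 69.47.
Combined standard total = 1,897,400; weights = 0.1205, 0.3289, 0.5506.
Dunmore: 0.1205×1.59 + 0.3289×9.22 + 0.5506×37.65 = 23.9520 per 10,000.
Kingsport: 0.1205×2.19 + 0.3289×13.95 + 0.5506×69.47 = 43.1035 per 10,000.
Ratio = 23.9520 ÷ 43.1035 = 0.55569.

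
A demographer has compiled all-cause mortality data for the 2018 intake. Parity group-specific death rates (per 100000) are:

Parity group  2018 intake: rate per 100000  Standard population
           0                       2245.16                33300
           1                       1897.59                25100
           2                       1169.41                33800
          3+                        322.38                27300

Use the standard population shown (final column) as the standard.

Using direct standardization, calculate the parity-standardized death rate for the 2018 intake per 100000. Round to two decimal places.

1428.62

Standard total = 119500; weights = 0.2787, 0.2100, 0.2828, 0.2285.
Standardized rate: 0.2787×2245.16 + 0.2100×1897.59 + 0.2828×1169.41 + 0.2285×322.38 = 1428.6223 per 100000.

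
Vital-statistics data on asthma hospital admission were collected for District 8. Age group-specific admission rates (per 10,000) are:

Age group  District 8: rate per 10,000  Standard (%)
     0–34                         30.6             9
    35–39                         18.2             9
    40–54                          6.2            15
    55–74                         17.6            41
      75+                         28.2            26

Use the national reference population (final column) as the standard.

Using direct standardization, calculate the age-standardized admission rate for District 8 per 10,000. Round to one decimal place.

19.9

Standard weights: 0.09, 0.09, 0.15, 0.41, 0.26.
Standardized rate: 0.0900×30.6 + 0.0900×18.2 + 0.1500×6.2 + 0.4100×17.6 + 0.2600×28.2 = 19.8700 per 10,000.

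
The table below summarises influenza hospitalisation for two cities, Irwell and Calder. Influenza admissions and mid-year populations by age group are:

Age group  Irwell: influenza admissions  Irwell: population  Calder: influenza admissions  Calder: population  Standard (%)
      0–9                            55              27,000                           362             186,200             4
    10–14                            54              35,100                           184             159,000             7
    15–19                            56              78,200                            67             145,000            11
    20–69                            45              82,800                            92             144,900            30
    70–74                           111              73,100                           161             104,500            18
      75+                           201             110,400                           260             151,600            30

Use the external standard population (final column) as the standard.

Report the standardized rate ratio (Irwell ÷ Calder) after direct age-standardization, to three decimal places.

1.049

Age-specific rates per 100,000 for Irwell: 203.70, 153.85, 71.61, 54.35, 151.85, 182.07.
For Calder: 194.41, 115.72, 46.21, 63.49, 154.07, 171.50.
Standard weights: 0.04, 0.07, 0.11, 0.30, 0.18, 0.30.
Irwell: 0.0400×203.70 + 0.0700×153.85 + 0.1100×71.61 + 0.3000×54.35 + 0.1800×151.85 + 0.3000×182.07 = 125.0510 per 100,000.
Calder: 0.0400×194.41 + 0.0700×115.72 + 0.1100×46.21 + 0.3000×63.49 + 0.1800×154.07 + 0.3000×171.50 = 119.1908 per 100,000.
Ratio = 125.0510 ÷ 119.1908 = 1.04917.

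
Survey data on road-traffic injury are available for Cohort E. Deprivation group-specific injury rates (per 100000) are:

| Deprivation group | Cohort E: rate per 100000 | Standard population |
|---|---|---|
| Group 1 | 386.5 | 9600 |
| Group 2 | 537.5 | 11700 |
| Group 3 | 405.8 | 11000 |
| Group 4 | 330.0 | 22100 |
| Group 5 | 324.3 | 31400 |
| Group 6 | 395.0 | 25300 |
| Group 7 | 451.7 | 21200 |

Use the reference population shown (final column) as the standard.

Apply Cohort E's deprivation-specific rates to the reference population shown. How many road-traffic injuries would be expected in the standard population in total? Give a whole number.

515

Expected road-traffic injuries = Σ (standard pop × deprivation-specific rate ÷ 100000)
= 9600×386.5/100000 + 11700×537.5/100000 + 11000×405.8/100000 + 22100×330.0/100000 + 31400×324.3/100000 + 25300×395.0/100000 + 21200×451.7/100000
= 37.10 + 62.89 + 44.64 + 72.93 + 101.83 + 99.94 + 95.76 = 515.09.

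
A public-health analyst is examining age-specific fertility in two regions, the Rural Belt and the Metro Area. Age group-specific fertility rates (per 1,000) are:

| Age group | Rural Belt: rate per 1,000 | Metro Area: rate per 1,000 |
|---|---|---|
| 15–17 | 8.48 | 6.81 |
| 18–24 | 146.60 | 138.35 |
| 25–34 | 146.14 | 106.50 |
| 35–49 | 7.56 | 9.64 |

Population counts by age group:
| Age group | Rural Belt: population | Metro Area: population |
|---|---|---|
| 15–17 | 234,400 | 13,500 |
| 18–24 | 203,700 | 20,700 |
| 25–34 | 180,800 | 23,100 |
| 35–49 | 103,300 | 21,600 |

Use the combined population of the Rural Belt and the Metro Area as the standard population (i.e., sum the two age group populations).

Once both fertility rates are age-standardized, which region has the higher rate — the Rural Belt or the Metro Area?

Rural Belt

Combined standard total = 801,100; weights = 0.3094, 0.2801, 0.2545, 0.1559.
The Rural Belt: 0.3094×8.48 + 0.2801×146.60 + 0.2545×146.14 + 0.1559×7.56 = 82.0639 per 1,000.
The Metro Area: 0.3094×6.81 + 0.2801×138.35 + 0.2545×106.50 + 0.1559×9.64 = 69.4711 per 1,000.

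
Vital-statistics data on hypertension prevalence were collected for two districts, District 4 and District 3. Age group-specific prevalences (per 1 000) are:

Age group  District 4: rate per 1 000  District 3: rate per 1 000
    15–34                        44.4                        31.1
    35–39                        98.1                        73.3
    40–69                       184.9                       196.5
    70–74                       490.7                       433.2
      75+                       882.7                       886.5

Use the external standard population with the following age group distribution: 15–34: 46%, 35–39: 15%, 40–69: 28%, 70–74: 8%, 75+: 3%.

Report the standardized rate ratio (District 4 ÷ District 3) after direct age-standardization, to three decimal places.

Standard weights: 0.46, 0.15, 0.28, 0.08, 0.03.
District 4: 0.4600×44.4 + 0.1500×98.1 + 0.2800×184.9 + 0.0800×490.7 + 0.0300×882.7 = 152.6480 per 1 000.
District 3: 0.4600×31.1 + 0.1500×73.3 + 0.2800×196.5 + 0.0800×433.2 + 0.0300×886.5 = 141.5720 per 1 000.
Ratio = 152.6480 ÷ 141.5720 = 1.07824.

1.078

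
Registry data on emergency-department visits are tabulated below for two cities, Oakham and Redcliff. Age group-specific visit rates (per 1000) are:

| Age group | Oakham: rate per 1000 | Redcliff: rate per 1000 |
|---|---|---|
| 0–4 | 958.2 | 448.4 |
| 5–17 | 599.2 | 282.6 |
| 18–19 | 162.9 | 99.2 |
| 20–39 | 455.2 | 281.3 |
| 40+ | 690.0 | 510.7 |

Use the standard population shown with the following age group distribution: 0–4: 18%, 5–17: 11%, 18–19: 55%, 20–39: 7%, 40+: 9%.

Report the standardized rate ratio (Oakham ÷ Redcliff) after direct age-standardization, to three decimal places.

1.819

Standard weights: 0.18, 0.11, 0.55, 0.07, 0.09.
Oakham: 0.1800×958.2 + 0.1100×599.2 + 0.5500×162.9 + 0.0700×455.2 + 0.0900×690.0 = 421.9470 per 1000.
Redcliff: 0.1800×448.4 + 0.1100×282.6 + 0.5500×99.2 + 0.0700×281.3 + 0.0900×510.7 = 232.0120 per 1000.
Ratio = 421.9470 ÷ 232.0120 = 1.81864.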